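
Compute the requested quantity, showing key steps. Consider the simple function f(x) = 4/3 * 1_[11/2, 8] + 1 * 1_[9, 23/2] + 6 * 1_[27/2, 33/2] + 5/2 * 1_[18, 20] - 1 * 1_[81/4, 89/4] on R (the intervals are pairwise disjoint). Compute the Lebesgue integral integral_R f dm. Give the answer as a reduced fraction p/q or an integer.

For a simple function f = sum_i c_i * 1_{A_i} with disjoint A_i,
  integral f dm = sum_i c_i * m(A_i).
Lengths of the A_i:
  m(A_1) = 8 - 11/2 = 5/2.
  m(A_2) = 23/2 - 9 = 5/2.
  m(A_3) = 33/2 - 27/2 = 3.
  m(A_4) = 20 - 18 = 2.
  m(A_5) = 89/4 - 81/4 = 2.
Contributions c_i * m(A_i):
  (4/3) * (5/2) = 10/3.
  (1) * (5/2) = 5/2.
  (6) * (3) = 18.
  (5/2) * (2) = 5.
  (-1) * (2) = -2.
Total: 10/3 + 5/2 + 18 + 5 - 2 = 161/6.

161/6


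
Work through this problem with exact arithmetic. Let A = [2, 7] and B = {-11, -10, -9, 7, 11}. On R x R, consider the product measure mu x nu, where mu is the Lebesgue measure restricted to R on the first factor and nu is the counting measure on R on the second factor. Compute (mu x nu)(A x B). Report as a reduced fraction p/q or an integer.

For a measurable rectangle A x B, the product measure satisfies
  (mu x nu)(A x B) = mu(A) * nu(B).
  mu(A) = 5.
  nu(B) = 5.
  (mu x nu)(A x B) = 5 * 5 = 25.

25


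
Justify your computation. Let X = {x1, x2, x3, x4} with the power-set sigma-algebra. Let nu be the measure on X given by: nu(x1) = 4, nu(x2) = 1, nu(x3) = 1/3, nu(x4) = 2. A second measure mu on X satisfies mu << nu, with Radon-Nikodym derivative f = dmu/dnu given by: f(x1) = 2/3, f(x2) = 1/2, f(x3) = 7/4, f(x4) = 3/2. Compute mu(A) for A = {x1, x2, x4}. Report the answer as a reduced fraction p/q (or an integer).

By the defining property of the Radon-Nikodym derivative, for every measurable set A,
  mu(A) = integral_A f dnu.
Since nu is a discrete measure concentrated on the atoms of X, the integral over A reduces to the sum
  mu(A) = sum_{x in A} f(x) * nu({x}).
Computing each term:
  x1: f(x1) * nu(x1) = 2/3 * 4 = 8/3.
  x2: f(x2) * nu(x2) = 1/2 * 1 = 1/2.
  x4: f(x4) * nu(x4) = 3/2 * 2 = 3.
Summing: mu(A) = 8/3 + 1/2 + 3 = 37/6.

37/6


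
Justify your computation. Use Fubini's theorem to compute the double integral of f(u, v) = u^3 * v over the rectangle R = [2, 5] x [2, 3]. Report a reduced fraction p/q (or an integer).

f(u, v) is a tensor product of a function of u and a function of v, and both factors are bounded continuous (hence Lebesgue integrable) on the rectangle, so Fubini's theorem applies:
  integral_R f d(m x m) = (integral_a1^b1 u^3 du) * (integral_a2^b2 v dv).
Inner integral in u: integral_{2}^{5} u^3 du = (5^4 - 2^4)/4
  = 609/4.
Inner integral in v: integral_{2}^{3} v dv = (3^2 - 2^2)/2
  = 5/2.
Product: (609/4) * (5/2) = 3045/8.

3045/8


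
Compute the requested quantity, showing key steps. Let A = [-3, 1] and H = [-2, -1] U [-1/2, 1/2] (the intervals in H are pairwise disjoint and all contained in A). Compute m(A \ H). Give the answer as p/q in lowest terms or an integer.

The ambient interval has length m(A) = 1 - (-3) = 4.
Since the holes are disjoint and sit inside A, by finite additivity
  m(H) = sum_i (b_i - a_i), and m(A \ H) = m(A) - m(H).
Computing the hole measures:
  m(H_1) = -1 - (-2) = 1.
  m(H_2) = 1/2 - (-1/2) = 1.
Summed: m(H) = 1 + 1 = 2.
So m(A \ H) = 4 - 2 = 2.

2


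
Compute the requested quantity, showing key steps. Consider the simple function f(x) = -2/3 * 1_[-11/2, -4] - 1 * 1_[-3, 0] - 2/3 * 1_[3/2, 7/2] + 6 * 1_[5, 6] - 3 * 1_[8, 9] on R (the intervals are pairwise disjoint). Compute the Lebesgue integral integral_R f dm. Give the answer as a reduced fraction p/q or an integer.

For a simple function f = sum_i c_i * 1_{A_i} with disjoint A_i,
  integral f dm = sum_i c_i * m(A_i).
Lengths of the A_i:
  m(A_1) = -4 - (-11/2) = 3/2.
  m(A_2) = 0 - (-3) = 3.
  m(A_3) = 7/2 - 3/2 = 2.
  m(A_4) = 6 - 5 = 1.
  m(A_5) = 9 - 8 = 1.
Contributions c_i * m(A_i):
  (-2/3) * (3/2) = -1.
  (-1) * (3) = -3.
  (-2/3) * (2) = -4/3.
  (6) * (1) = 6.
  (-3) * (1) = -3.
Total: -1 - 3 - 4/3 + 6 - 3 = -7/3.

-7/3


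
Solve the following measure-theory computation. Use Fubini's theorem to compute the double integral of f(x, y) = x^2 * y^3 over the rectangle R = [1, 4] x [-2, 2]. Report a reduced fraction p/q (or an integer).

f(x, y) is a tensor product of a function of x and a function of y, and both factors are bounded continuous (hence Lebesgue integrable) on the rectangle, so Fubini's theorem applies:
  integral_R f d(m x m) = (integral_a1^b1 x^2 dx) * (integral_a2^b2 y^3 dy).
Inner integral in x: integral_{1}^{4} x^2 dx = (4^3 - 1^3)/3
  = 21.
Inner integral in y: integral_{-2}^{2} y^3 dy = (2^4 - (-2)^4)/4
  = 0.
Product: (21) * (0) = 0.

0


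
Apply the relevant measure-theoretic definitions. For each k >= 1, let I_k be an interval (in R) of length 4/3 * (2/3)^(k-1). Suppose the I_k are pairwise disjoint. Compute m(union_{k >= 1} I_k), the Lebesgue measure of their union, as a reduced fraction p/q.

By countable additivity of the Lebesgue measure on pairwise disjoint measurable sets,
  m(union_{k >= 1} I_k) = sum_{k >= 1} m(I_k) = sum_{k >= 1} a * r^(k-1),
  with a = 4/3 and r = 2/3.
Since 0 < r = 2/3 < 1, the geometric series converges:
  sum_{k >= 1} a * r^(k-1) = a / (1 - r).
  = 4/3 / (1 - 2/3)
  = 4/3 / (1/3)
  = 4.

4


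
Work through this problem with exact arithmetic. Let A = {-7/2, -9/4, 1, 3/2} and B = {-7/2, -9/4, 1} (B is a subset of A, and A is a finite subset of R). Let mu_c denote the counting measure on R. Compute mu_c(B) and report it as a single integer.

Counting measure assigns mu_c(E) = |E| (number of elements) when E is finite.
B has 3 element(s), so mu_c(B) = 3.

3


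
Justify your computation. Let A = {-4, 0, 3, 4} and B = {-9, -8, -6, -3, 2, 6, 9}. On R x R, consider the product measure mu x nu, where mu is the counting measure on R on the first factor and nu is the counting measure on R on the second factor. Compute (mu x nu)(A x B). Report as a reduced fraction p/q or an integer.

For a measurable rectangle A x B, the product measure satisfies
  (mu x nu)(A x B) = mu(A) * nu(B).
  mu(A) = 4.
  nu(B) = 7.
  (mu x nu)(A x B) = 4 * 7 = 28.

28


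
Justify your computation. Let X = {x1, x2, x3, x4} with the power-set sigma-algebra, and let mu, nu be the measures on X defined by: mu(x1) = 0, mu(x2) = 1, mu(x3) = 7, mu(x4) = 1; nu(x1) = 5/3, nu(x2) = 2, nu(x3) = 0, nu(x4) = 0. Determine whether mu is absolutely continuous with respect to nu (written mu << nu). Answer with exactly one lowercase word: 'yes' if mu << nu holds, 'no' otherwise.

mu << nu means: every nu-null measurable set is also mu-null; equivalently, for every atom x, if nu({x}) = 0 then mu({x}) = 0.
Checking each atom:
  x1: nu = 5/3 > 0 -> no constraint.
  x2: nu = 2 > 0 -> no constraint.
  x3: nu = 0, mu = 7 > 0 -> violates mu << nu.
  x4: nu = 0, mu = 1 > 0 -> violates mu << nu.
The atom(s) x3, x4 violate the condition (nu = 0 but mu > 0). Therefore mu is NOT absolutely continuous w.r.t. nu.

no


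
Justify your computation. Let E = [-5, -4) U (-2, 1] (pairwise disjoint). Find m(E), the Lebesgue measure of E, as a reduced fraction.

For pairwise disjoint intervals, m(union_i I_i) = sum_i m(I_i),
and m is invariant under swapping open/closed endpoints (single points have measure 0).
So m(E) = sum_i (b_i - a_i).
  I_1 has length -4 - (-5) = 1.
  I_2 has length 1 - (-2) = 3.
Summing:
  m(E) = 1 + 3 = 4.

4


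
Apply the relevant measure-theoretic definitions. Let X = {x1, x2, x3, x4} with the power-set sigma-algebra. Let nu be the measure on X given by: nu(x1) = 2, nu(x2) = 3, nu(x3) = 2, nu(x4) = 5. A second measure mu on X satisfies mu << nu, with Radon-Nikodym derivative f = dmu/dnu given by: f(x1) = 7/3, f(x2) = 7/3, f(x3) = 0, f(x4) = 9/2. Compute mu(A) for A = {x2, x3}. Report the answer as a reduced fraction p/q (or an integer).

By the defining property of the Radon-Nikodym derivative, for every measurable set A,
  mu(A) = integral_A f dnu.
Since nu is a discrete measure concentrated on the atoms of X, the integral over A reduces to the sum
  mu(A) = sum_{x in A} f(x) * nu({x}).
Computing each term:
  x2: f(x2) * nu(x2) = 7/3 * 3 = 7.
  x3: f(x3) * nu(x3) = 0 * 2 = 0.
Summing: mu(A) = 7 + 0 = 7.

7


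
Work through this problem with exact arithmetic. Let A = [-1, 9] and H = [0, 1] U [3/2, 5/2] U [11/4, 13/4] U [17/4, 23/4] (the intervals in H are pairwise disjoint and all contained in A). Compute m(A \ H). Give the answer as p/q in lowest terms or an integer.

The ambient interval has length m(A) = 9 - (-1) = 10.
Since the holes are disjoint and sit inside A, by finite additivity
  m(H) = sum_i (b_i - a_i), and m(A \ H) = m(A) - m(H).
Computing the hole measures:
  m(H_1) = 1 - 0 = 1.
  m(H_2) = 5/2 - 3/2 = 1.
  m(H_3) = 13/4 - 11/4 = 1/2.
  m(H_4) = 23/4 - 17/4 = 3/2.
Summed: m(H) = 1 + 1 + 1/2 + 3/2 = 4.
So m(A \ H) = 10 - 4 = 6.

6


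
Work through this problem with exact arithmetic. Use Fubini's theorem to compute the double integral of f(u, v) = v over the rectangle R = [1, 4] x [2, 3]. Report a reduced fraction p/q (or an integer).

f(u, v) is a tensor product of a function of u and a function of v, and both factors are bounded continuous (hence Lebesgue integrable) on the rectangle, so Fubini's theorem applies:
  integral_R f d(m x m) = (integral_a1^b1 1 du) * (integral_a2^b2 v dv).
Inner integral in u: integral_{1}^{4} 1 du = (4^1 - 1^1)/1
  = 3.
Inner integral in v: integral_{2}^{3} v dv = (3^2 - 2^2)/2
  = 5/2.
Product: (3) * (5/2) = 15/2.

15/2


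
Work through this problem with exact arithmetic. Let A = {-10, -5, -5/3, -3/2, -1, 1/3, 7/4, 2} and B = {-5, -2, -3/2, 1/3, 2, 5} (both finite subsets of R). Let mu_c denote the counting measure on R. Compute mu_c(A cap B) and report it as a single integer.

Counting measure on a finite set equals cardinality. mu_c(A cap B) = |A cap B| (elements appearing in both).
Enumerating the elements of A that also lie in B gives 4 element(s).
So mu_c(A cap B) = 4.

4


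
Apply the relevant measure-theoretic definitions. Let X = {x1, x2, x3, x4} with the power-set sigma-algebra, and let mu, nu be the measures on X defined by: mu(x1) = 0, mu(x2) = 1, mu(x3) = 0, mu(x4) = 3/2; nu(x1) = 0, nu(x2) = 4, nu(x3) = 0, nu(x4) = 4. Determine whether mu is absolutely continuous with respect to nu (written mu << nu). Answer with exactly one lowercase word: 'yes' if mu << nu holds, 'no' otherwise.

mu << nu means: every nu-null measurable set is also mu-null; equivalently, for every atom x, if nu({x}) = 0 then mu({x}) = 0.
Checking each atom:
  x1: nu = 0, mu = 0 -> consistent with mu << nu.
  x2: nu = 4 > 0 -> no constraint.
  x3: nu = 0, mu = 0 -> consistent with mu << nu.
  x4: nu = 4 > 0 -> no constraint.
No atom violates the condition. Therefore mu << nu.

yes


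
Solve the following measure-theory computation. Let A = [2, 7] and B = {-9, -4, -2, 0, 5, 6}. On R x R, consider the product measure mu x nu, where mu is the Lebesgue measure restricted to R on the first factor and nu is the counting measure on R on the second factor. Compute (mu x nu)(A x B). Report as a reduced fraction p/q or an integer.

For a measurable rectangle A x B, the product measure satisfies
  (mu x nu)(A x B) = mu(A) * nu(B).
  mu(A) = 5.
  nu(B) = 6.
  (mu x nu)(A x B) = 5 * 6 = 30.

30


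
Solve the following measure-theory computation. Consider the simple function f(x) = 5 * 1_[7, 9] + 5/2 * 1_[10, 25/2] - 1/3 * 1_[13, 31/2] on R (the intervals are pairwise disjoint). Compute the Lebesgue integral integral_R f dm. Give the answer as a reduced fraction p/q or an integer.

For a simple function f = sum_i c_i * 1_{A_i} with disjoint A_i,
  integral f dm = sum_i c_i * m(A_i).
Lengths of the A_i:
  m(A_1) = 9 - 7 = 2.
  m(A_2) = 25/2 - 10 = 5/2.
  m(A_3) = 31/2 - 13 = 5/2.
Contributions c_i * m(A_i):
  (5) * (2) = 10.
  (5/2) * (5/2) = 25/4.
  (-1/3) * (5/2) = -5/6.
Total: 10 + 25/4 - 5/6 = 185/12.

185/12


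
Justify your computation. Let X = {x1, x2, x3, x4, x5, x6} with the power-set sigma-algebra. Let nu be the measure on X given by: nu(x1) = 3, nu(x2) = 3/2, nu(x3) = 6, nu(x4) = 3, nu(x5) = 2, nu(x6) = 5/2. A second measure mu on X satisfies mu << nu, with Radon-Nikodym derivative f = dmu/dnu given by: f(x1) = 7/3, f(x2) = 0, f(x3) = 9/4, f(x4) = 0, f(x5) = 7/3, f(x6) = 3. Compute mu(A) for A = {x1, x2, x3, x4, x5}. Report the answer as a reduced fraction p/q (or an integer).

By the defining property of the Radon-Nikodym derivative, for every measurable set A,
  mu(A) = integral_A f dnu.
Since nu is a discrete measure concentrated on the atoms of X, the integral over A reduces to the sum
  mu(A) = sum_{x in A} f(x) * nu({x}).
Computing each term:
  x1: f(x1) * nu(x1) = 7/3 * 3 = 7.
  x2: f(x2) * nu(x2) = 0 * 3/2 = 0.
  x3: f(x3) * nu(x3) = 9/4 * 6 = 27/2.
  x4: f(x4) * nu(x4) = 0 * 3 = 0.
  x5: f(x5) * nu(x5) = 7/3 * 2 = 14/3.
Summing: mu(A) = 7 + 0 + 27/2 + 0 + 14/3 = 151/6.

151/6


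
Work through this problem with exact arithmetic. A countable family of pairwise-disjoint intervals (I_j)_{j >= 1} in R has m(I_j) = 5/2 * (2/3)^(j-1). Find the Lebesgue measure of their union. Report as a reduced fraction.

By countable additivity of the Lebesgue measure on pairwise disjoint measurable sets,
  m(union_{j >= 1} I_j) = sum_{j >= 1} m(I_j) = sum_{j >= 1} a * r^(j-1),
  with a = 5/2 and r = 2/3.
Since 0 < r = 2/3 < 1, the geometric series converges:
  sum_{j >= 1} a * r^(j-1) = a / (1 - r).
  = 5/2 / (1 - 2/3)
  = 5/2 / (1/3)
  = 15/2.

15/2


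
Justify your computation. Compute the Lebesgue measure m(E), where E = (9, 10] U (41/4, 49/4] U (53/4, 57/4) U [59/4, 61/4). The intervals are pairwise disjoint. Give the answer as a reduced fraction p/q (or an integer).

For pairwise disjoint intervals, m(union_i I_i) = sum_i m(I_i),
and m is invariant under swapping open/closed endpoints (single points have measure 0).
So m(E) = sum_i (b_i - a_i).
  I_1 has length 10 - 9 = 1.
  I_2 has length 49/4 - 41/4 = 2.
  I_3 has length 57/4 - 53/4 = 1.
  I_4 has length 61/4 - 59/4 = 1/2.
Summing:
  m(E) = 1 + 2 + 1 + 1/2 = 9/2.

9/2


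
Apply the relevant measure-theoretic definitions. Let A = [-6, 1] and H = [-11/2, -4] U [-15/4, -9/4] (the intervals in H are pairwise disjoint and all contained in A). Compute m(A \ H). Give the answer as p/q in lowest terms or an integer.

The ambient interval has length m(A) = 1 - (-6) = 7.
Since the holes are disjoint and sit inside A, by finite additivity
  m(H) = sum_i (b_i - a_i), and m(A \ H) = m(A) - m(H).
Computing the hole measures:
  m(H_1) = -4 - (-11/2) = 3/2.
  m(H_2) = -9/4 - (-15/4) = 3/2.
Summed: m(H) = 3/2 + 3/2 = 3.
So m(A \ H) = 7 - 3 = 4.

4


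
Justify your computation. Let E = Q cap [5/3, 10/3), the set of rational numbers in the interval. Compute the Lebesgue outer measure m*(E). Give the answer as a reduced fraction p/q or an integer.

E = Q cap [5/3, 10/3) is a subset of Q, which is countable. Enumerate Q = {q_1, q_2, ...}; for any eps > 0, cover q_k by the open interval (q_k - eps/2^(k+1), q_k + eps/2^(k+1)), of length eps/2^k. The total cover length is sum_{k>=1} eps/2^k = eps. Hence m*(E) <= m*(Q) <= eps for every eps > 0, and since outer measure is non-negative, m*(E) = 0.

0


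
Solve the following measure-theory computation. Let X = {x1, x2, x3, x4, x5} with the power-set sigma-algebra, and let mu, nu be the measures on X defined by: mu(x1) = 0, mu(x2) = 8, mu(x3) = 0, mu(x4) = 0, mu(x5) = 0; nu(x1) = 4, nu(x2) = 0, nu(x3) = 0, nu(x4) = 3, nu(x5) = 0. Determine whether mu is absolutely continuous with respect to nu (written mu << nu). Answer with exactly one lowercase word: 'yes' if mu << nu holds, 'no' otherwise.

mu << nu means: every nu-null measurable set is also mu-null; equivalently, for every atom x, if nu({x}) = 0 then mu({x}) = 0.
Checking each atom:
  x1: nu = 4 > 0 -> no constraint.
  x2: nu = 0, mu = 8 > 0 -> violates mu << nu.
  x3: nu = 0, mu = 0 -> consistent with mu << nu.
  x4: nu = 3 > 0 -> no constraint.
  x5: nu = 0, mu = 0 -> consistent with mu << nu.
The atom(s) x2 violate the condition (nu = 0 but mu > 0). Therefore mu is NOT absolutely continuous w.r.t. nu.

no


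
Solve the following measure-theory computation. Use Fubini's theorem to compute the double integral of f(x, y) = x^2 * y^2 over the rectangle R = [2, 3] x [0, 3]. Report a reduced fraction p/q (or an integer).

f(x, y) is a tensor product of a function of x and a function of y, and both factors are bounded continuous (hence Lebesgue integrable) on the rectangle, so Fubini's theorem applies:
  integral_R f d(m x m) = (integral_a1^b1 x^2 dx) * (integral_a2^b2 y^2 dy).
Inner integral in x: integral_{2}^{3} x^2 dx = (3^3 - 2^3)/3
  = 19/3.
Inner integral in y: integral_{0}^{3} y^2 dy = (3^3 - 0^3)/3
  = 9.
Product: (19/3) * (9) = 57.

57


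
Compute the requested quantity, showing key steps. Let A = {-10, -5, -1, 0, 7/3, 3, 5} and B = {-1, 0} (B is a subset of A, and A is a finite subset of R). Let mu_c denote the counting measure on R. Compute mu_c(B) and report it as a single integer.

Counting measure assigns mu_c(E) = |E| (number of elements) when E is finite.
B has 2 element(s), so mu_c(B) = 2.

2


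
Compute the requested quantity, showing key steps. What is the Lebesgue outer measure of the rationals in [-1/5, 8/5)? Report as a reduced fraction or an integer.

E = Q cap [-1/5, 8/5) is a subset of Q, which is countable. Enumerate Q = {q_1, q_2, ...}; for any eps > 0, cover q_k by the open interval (q_k - eps/2^(k+1), q_k + eps/2^(k+1)), of length eps/2^k. The total cover length is sum_{k>=1} eps/2^k = eps. Hence m*(E) <= m*(Q) <= eps for every eps > 0, and since outer measure is non-negative, m*(E) = 0.

0


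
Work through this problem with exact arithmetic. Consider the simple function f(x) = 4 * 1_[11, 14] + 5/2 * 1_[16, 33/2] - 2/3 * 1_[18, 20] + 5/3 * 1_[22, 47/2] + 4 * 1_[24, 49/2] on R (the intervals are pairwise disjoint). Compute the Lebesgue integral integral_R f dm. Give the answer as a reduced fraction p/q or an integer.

For a simple function f = sum_i c_i * 1_{A_i} with disjoint A_i,
  integral f dm = sum_i c_i * m(A_i).
Lengths of the A_i:
  m(A_1) = 14 - 11 = 3.
  m(A_2) = 33/2 - 16 = 1/2.
  m(A_3) = 20 - 18 = 2.
  m(A_4) = 47/2 - 22 = 3/2.
  m(A_5) = 49/2 - 24 = 1/2.
Contributions c_i * m(A_i):
  (4) * (3) = 12.
  (5/2) * (1/2) = 5/4.
  (-2/3) * (2) = -4/3.
  (5/3) * (3/2) = 5/2.
  (4) * (1/2) = 2.
Total: 12 + 5/4 - 4/3 + 5/2 + 2 = 197/12.

197/12


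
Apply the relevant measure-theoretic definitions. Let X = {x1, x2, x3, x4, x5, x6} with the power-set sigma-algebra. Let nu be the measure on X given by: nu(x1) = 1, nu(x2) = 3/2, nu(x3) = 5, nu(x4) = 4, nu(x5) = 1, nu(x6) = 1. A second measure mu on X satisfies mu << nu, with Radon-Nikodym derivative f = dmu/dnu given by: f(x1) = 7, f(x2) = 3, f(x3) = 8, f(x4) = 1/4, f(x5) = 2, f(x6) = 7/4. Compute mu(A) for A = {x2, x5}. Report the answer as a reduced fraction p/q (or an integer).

By the defining property of the Radon-Nikodym derivative, for every measurable set A,
  mu(A) = integral_A f dnu.
Since nu is a discrete measure concentrated on the atoms of X, the integral over A reduces to the sum
  mu(A) = sum_{x in A} f(x) * nu({x}).
Computing each term:
  x2: f(x2) * nu(x2) = 3 * 3/2 = 9/2.
  x5: f(x5) * nu(x5) = 2 * 1 = 2.
Summing: mu(A) = 9/2 + 2 = 13/2.

13/2


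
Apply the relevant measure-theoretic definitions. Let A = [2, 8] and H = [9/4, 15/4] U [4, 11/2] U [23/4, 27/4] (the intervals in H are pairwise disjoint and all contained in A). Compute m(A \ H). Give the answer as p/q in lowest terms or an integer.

The ambient interval has length m(A) = 8 - 2 = 6.
Since the holes are disjoint and sit inside A, by finite additivity
  m(H) = sum_i (b_i - a_i), and m(A \ H) = m(A) - m(H).
Computing the hole measures:
  m(H_1) = 15/4 - 9/4 = 3/2.
  m(H_2) = 11/2 - 4 = 3/2.
  m(H_3) = 27/4 - 23/4 = 1.
Summed: m(H) = 3/2 + 3/2 + 1 = 4.
So m(A \ H) = 6 - 4 = 2.

2


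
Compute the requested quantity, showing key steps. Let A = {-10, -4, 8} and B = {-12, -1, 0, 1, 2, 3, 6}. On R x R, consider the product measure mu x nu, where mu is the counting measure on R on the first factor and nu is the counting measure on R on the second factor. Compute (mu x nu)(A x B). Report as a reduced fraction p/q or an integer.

For a measurable rectangle A x B, the product measure satisfies
  (mu x nu)(A x B) = mu(A) * nu(B).
  mu(A) = 3.
  nu(B) = 7.
  (mu x nu)(A x B) = 3 * 7 = 21.

21


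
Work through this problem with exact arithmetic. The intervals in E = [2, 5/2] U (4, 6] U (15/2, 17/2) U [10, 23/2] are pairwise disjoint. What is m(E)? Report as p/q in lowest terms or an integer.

For pairwise disjoint intervals, m(union_i I_i) = sum_i m(I_i),
and m is invariant under swapping open/closed endpoints (single points have measure 0).
So m(E) = sum_i (b_i - a_i).
  I_1 has length 5/2 - 2 = 1/2.
  I_2 has length 6 - 4 = 2.
  I_3 has length 17/2 - 15/2 = 1.
  I_4 has length 23/2 - 10 = 3/2.
Summing:
  m(E) = 1/2 + 2 + 1 + 3/2 = 5.

5


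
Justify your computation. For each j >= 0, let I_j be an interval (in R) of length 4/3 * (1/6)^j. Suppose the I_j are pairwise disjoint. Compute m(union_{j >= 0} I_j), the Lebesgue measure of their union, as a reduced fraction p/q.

By countable additivity of the Lebesgue measure on pairwise disjoint measurable sets,
  m(union_{j >= 0} I_j) = sum_{j >= 0} m(I_j) = sum_{j >= 0} a * r^j,
  with a = 4/3 and r = 1/6.
Since 0 < r = 1/6 < 1, the geometric series converges:
  sum_{j >= 0} a * r^j = a / (1 - r).
  = 4/3 / (1 - 1/6)
  = 4/3 / (5/6)
  = 8/5.

8/5


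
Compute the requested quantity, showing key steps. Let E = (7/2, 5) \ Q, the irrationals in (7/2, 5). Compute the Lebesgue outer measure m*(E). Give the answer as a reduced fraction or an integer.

The interval I = (7/2, 5) has m(I) = 5 - 7/2 = 3/2 (endpoints are measure-zero, so open/closed/half-open agree). Write I = (I cap Q) u (I \ Q). The rationals in I are countable, so m*(I cap Q) = 0 (cover each rational by intervals whose total length is arbitrarily small). By countable subadditivity m*(I) <= m*(I cap Q) + m*(I \ Q), hence m*(I \ Q) >= m(I) = 3/2. The reverse inequality m*(I \ Q) <= m*(I) = 3/2 is trivial since (I \ Q) is a subset of I. Therefore m*(I \ Q) = 3/2.

3/2


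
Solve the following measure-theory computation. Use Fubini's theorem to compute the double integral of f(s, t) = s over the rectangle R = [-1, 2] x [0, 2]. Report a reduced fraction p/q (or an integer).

f(s, t) is a tensor product of a function of s and a function of t, and both factors are bounded continuous (hence Lebesgue integrable) on the rectangle, so Fubini's theorem applies:
  integral_R f d(m x m) = (integral_a1^b1 s ds) * (integral_a2^b2 1 dt).
Inner integral in s: integral_{-1}^{2} s ds = (2^2 - (-1)^2)/2
  = 3/2.
Inner integral in t: integral_{0}^{2} 1 dt = (2^1 - 0^1)/1
  = 2.
Product: (3/2) * (2) = 3.

3


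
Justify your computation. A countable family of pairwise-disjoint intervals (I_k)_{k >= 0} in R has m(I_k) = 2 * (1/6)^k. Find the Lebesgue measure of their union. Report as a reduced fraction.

By countable additivity of the Lebesgue measure on pairwise disjoint measurable sets,
  m(union_{k >= 0} I_k) = sum_{k >= 0} m(I_k) = sum_{k >= 0} a * r^k,
  with a = 2 and r = 1/6.
Since 0 < r = 1/6 < 1, the geometric series converges:
  sum_{k >= 0} a * r^k = a / (1 - r).
  = 2 / (1 - 1/6)
  = 2 / (5/6)
  = 12/5.

12/5


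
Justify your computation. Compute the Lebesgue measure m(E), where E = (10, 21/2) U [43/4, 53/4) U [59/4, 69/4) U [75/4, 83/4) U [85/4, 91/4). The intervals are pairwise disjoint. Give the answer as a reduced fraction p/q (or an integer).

For pairwise disjoint intervals, m(union_i I_i) = sum_i m(I_i),
and m is invariant under swapping open/closed endpoints (single points have measure 0).
So m(E) = sum_i (b_i - a_i).
  I_1 has length 21/2 - 10 = 1/2.
  I_2 has length 53/4 - 43/4 = 5/2.
  I_3 has length 69/4 - 59/4 = 5/2.
  I_4 has length 83/4 - 75/4 = 2.
  I_5 has length 91/4 - 85/4 = 3/2.
Summing:
  m(E) = 1/2 + 5/2 + 5/2 + 2 + 3/2 = 9.

9


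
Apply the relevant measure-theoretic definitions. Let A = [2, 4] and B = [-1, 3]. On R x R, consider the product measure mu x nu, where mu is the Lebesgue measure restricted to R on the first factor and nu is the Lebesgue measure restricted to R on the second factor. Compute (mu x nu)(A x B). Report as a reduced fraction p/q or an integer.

For a measurable rectangle A x B, the product measure satisfies
  (mu x nu)(A x B) = mu(A) * nu(B).
  mu(A) = 2.
  nu(B) = 4.
  (mu x nu)(A x B) = 2 * 4 = 8.

8


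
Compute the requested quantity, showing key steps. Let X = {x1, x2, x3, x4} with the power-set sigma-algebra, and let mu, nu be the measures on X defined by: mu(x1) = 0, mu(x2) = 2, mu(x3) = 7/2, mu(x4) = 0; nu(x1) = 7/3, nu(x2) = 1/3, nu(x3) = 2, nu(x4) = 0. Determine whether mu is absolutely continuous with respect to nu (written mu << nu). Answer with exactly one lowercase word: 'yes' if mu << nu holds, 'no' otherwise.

mu << nu means: every nu-null measurable set is also mu-null; equivalently, for every atom x, if nu({x}) = 0 then mu({x}) = 0.
Checking each atom:
  x1: nu = 7/3 > 0 -> no constraint.
  x2: nu = 1/3 > 0 -> no constraint.
  x3: nu = 2 > 0 -> no constraint.
  x4: nu = 0, mu = 0 -> consistent with mu << nu.
No atom violates the condition. Therefore mu << nu.

yes


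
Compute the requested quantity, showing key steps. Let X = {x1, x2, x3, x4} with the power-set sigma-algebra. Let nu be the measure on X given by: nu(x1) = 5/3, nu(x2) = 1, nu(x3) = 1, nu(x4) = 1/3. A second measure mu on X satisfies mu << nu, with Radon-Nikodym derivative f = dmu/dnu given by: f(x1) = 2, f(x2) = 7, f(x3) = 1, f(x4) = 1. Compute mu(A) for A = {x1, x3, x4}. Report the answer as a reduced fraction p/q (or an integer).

By the defining property of the Radon-Nikodym derivative, for every measurable set A,
  mu(A) = integral_A f dnu.
Since nu is a discrete measure concentrated on the atoms of X, the integral over A reduces to the sum
  mu(A) = sum_{x in A} f(x) * nu({x}).
Computing each term:
  x1: f(x1) * nu(x1) = 2 * 5/3 = 10/3.
  x3: f(x3) * nu(x3) = 1 * 1 = 1.
  x4: f(x4) * nu(x4) = 1 * 1/3 = 1/3.
Summing: mu(A) = 10/3 + 1 + 1/3 = 14/3.

14/3


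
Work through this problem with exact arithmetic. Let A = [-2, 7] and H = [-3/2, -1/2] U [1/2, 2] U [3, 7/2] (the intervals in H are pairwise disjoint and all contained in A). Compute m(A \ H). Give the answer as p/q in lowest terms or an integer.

The ambient interval has length m(A) = 7 - (-2) = 9.
Since the holes are disjoint and sit inside A, by finite additivity
  m(H) = sum_i (b_i - a_i), and m(A \ H) = m(A) - m(H).
Computing the hole measures:
  m(H_1) = -1/2 - (-3/2) = 1.
  m(H_2) = 2 - 1/2 = 3/2.
  m(H_3) = 7/2 - 3 = 1/2.
Summed: m(H) = 1 + 3/2 + 1/2 = 3.
So m(A \ H) = 9 - 3 = 6.

6


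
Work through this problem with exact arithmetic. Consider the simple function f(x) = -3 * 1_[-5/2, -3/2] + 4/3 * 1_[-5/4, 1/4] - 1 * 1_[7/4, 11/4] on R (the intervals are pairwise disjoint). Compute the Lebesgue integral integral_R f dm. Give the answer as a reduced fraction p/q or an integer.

For a simple function f = sum_i c_i * 1_{A_i} with disjoint A_i,
  integral f dm = sum_i c_i * m(A_i).
Lengths of the A_i:
  m(A_1) = -3/2 - (-5/2) = 1.
  m(A_2) = 1/4 - (-5/4) = 3/2.
  m(A_3) = 11/4 - 7/4 = 1.
Contributions c_i * m(A_i):
  (-3) * (1) = -3.
  (4/3) * (3/2) = 2.
  (-1) * (1) = -1.
Total: -3 + 2 - 1 = -2.

-2


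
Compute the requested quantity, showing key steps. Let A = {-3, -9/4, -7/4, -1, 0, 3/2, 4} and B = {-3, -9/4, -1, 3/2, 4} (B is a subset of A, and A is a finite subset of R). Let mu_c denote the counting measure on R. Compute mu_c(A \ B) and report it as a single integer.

Counting measure assigns mu_c(E) = |E| (number of elements) when E is finite. For B subset A, A \ B is the set of elements of A not in B, so |A \ B| = |A| - |B|.
|A| = 7, |B| = 5, so mu_c(A \ B) = 7 - 5 = 2.

2


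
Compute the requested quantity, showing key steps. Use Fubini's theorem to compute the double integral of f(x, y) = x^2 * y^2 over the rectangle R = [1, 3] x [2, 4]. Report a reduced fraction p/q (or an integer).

f(x, y) is a tensor product of a function of x and a function of y, and both factors are bounded continuous (hence Lebesgue integrable) on the rectangle, so Fubini's theorem applies:
  integral_R f d(m x m) = (integral_a1^b1 x^2 dx) * (integral_a2^b2 y^2 dy).
Inner integral in x: integral_{1}^{3} x^2 dx = (3^3 - 1^3)/3
  = 26/3.
Inner integral in y: integral_{2}^{4} y^2 dy = (4^3 - 2^3)/3
  = 56/3.
Product: (26/3) * (56/3) = 1456/9.

1456/9


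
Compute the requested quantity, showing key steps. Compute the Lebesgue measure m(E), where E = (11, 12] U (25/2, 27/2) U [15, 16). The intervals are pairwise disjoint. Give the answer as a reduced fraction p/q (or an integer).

For pairwise disjoint intervals, m(union_i I_i) = sum_i m(I_i),
and m is invariant under swapping open/closed endpoints (single points have measure 0).
So m(E) = sum_i (b_i - a_i).
  I_1 has length 12 - 11 = 1.
  I_2 has length 27/2 - 25/2 = 1.
  I_3 has length 16 - 15 = 1.
Summing:
  m(E) = 1 + 1 + 1 = 3.

3


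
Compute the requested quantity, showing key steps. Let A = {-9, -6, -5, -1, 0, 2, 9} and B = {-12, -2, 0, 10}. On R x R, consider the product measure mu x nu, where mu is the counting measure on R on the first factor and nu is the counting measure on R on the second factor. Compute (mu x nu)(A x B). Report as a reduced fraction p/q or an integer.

For a measurable rectangle A x B, the product measure satisfies
  (mu x nu)(A x B) = mu(A) * nu(B).
  mu(A) = 7.
  nu(B) = 4.
  (mu x nu)(A x B) = 7 * 4 = 28.

28


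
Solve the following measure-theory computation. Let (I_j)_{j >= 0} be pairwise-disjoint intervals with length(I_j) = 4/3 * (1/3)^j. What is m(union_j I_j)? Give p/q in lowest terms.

By countable additivity of the Lebesgue measure on pairwise disjoint measurable sets,
  m(union_{j >= 0} I_j) = sum_{j >= 0} m(I_j) = sum_{j >= 0} a * r^j,
  with a = 4/3 and r = 1/3.
Since 0 < r = 1/3 < 1, the geometric series converges:
  sum_{j >= 0} a * r^j = a / (1 - r).
  = 4/3 / (1 - 1/3)
  = 4/3 / (2/3)
  = 2.

2


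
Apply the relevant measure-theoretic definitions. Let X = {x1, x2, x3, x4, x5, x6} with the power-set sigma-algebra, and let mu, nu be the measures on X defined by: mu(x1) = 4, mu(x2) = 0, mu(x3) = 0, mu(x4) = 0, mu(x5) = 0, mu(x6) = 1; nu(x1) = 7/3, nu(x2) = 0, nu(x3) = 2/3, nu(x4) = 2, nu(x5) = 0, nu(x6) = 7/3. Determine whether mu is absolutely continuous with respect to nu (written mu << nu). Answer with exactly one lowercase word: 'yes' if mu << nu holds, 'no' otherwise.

mu << nu means: every nu-null measurable set is also mu-null; equivalently, for every atom x, if nu({x}) = 0 then mu({x}) = 0.
Checking each atom:
  x1: nu = 7/3 > 0 -> no constraint.
  x2: nu = 0, mu = 0 -> consistent with mu << nu.
  x3: nu = 2/3 > 0 -> no constraint.
  x4: nu = 2 > 0 -> no constraint.
  x5: nu = 0, mu = 0 -> consistent with mu << nu.
  x6: nu = 7/3 > 0 -> no constraint.
No atom violates the condition. Therefore mu << nu.

yes


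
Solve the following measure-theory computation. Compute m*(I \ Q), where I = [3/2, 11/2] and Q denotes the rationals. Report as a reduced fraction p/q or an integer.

The interval I = [3/2, 11/2] has m(I) = 11/2 - 3/2 = 4 (endpoints are measure-zero, so open/closed/half-open agree). Write I = (I cap Q) u (I \ Q). The rationals in I are countable, so m*(I cap Q) = 0 (cover each rational by intervals whose total length is arbitrarily small). By countable subadditivity m*(I) <= m*(I cap Q) + m*(I \ Q), hence m*(I \ Q) >= m(I) = 4. The reverse inequality m*(I \ Q) <= m*(I) = 4 is trivial since (I \ Q) is a subset of I. Therefore m*(I \ Q) = 4.

4


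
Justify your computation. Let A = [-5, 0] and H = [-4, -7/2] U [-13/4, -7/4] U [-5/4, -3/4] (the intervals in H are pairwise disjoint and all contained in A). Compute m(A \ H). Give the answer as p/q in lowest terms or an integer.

The ambient interval has length m(A) = 0 - (-5) = 5.
Since the holes are disjoint and sit inside A, by finite additivity
  m(H) = sum_i (b_i - a_i), and m(A \ H) = m(A) - m(H).
Computing the hole measures:
  m(H_1) = -7/2 - (-4) = 1/2.
  m(H_2) = -7/4 - (-13/4) = 3/2.
  m(H_3) = -3/4 - (-5/4) = 1/2.
Summed: m(H) = 1/2 + 3/2 + 1/2 = 5/2.
So m(A \ H) = 5 - 5/2 = 5/2.

5/2


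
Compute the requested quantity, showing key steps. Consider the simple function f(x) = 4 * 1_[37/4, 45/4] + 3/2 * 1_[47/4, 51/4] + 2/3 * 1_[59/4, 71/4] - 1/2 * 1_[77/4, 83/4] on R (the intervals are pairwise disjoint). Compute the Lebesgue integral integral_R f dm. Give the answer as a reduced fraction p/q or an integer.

For a simple function f = sum_i c_i * 1_{A_i} with disjoint A_i,
  integral f dm = sum_i c_i * m(A_i).
Lengths of the A_i:
  m(A_1) = 45/4 - 37/4 = 2.
  m(A_2) = 51/4 - 47/4 = 1.
  m(A_3) = 71/4 - 59/4 = 3.
  m(A_4) = 83/4 - 77/4 = 3/2.
Contributions c_i * m(A_i):
  (4) * (2) = 8.
  (3/2) * (1) = 3/2.
  (2/3) * (3) = 2.
  (-1/2) * (3/2) = -3/4.
Total: 8 + 3/2 + 2 - 3/4 = 43/4.

43/4


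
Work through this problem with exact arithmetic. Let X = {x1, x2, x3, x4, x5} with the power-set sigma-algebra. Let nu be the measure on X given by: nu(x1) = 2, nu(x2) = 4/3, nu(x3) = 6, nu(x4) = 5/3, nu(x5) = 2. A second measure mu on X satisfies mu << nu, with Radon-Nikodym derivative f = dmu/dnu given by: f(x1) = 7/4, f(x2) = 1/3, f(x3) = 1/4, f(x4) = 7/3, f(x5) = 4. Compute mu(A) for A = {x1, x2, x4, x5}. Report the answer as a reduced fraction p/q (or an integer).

By the defining property of the Radon-Nikodym derivative, for every measurable set A,
  mu(A) = integral_A f dnu.
Since nu is a discrete measure concentrated on the atoms of X, the integral over A reduces to the sum
  mu(A) = sum_{x in A} f(x) * nu({x}).
Computing each term:
  x1: f(x1) * nu(x1) = 7/4 * 2 = 7/2.
  x2: f(x2) * nu(x2) = 1/3 * 4/3 = 4/9.
  x4: f(x4) * nu(x4) = 7/3 * 5/3 = 35/9.
  x5: f(x5) * nu(x5) = 4 * 2 = 8.
Summing: mu(A) = 7/2 + 4/9 + 35/9 + 8 = 95/6.

95/6


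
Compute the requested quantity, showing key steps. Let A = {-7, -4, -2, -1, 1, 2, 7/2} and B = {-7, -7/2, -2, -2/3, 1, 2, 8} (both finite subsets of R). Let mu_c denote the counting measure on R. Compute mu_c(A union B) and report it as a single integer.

Counting measure on a finite set equals cardinality. By inclusion-exclusion, |A union B| = |A| + |B| - |A cap B|.
|A| = 7, |B| = 7, |A cap B| = 4.
So mu_c(A union B) = 7 + 7 - 4 = 10.

10


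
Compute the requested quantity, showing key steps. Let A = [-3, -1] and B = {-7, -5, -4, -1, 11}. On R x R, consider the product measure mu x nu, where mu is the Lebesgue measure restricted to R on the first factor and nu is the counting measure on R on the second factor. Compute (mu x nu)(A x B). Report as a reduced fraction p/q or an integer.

For a measurable rectangle A x B, the product measure satisfies
  (mu x nu)(A x B) = mu(A) * nu(B).
  mu(A) = 2.
  nu(B) = 5.
  (mu x nu)(A x B) = 2 * 5 = 10.

10


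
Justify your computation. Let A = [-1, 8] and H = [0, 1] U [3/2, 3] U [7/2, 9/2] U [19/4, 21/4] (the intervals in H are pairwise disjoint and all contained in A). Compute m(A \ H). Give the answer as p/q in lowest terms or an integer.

The ambient interval has length m(A) = 8 - (-1) = 9.
Since the holes are disjoint and sit inside A, by finite additivity
  m(H) = sum_i (b_i - a_i), and m(A \ H) = m(A) - m(H).
Computing the hole measures:
  m(H_1) = 1 - 0 = 1.
  m(H_2) = 3 - 3/2 = 3/2.
  m(H_3) = 9/2 - 7/2 = 1.
  m(H_4) = 21/4 - 19/4 = 1/2.
Summed: m(H) = 1 + 3/2 + 1 + 1/2 = 4.
So m(A \ H) = 9 - 4 = 5.

5


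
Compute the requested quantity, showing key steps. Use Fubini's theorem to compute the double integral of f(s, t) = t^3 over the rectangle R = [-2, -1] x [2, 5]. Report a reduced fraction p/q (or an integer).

f(s, t) is a tensor product of a function of s and a function of t, and both factors are bounded continuous (hence Lebesgue integrable) on the rectangle, so Fubini's theorem applies:
  integral_R f d(m x m) = (integral_a1^b1 1 ds) * (integral_a2^b2 t^3 dt).
Inner integral in s: integral_{-2}^{-1} 1 ds = ((-1)^1 - (-2)^1)/1
  = 1.
Inner integral in t: integral_{2}^{5} t^3 dt = (5^4 - 2^4)/4
  = 609/4.
Product: (1) * (609/4) = 609/4.

609/4


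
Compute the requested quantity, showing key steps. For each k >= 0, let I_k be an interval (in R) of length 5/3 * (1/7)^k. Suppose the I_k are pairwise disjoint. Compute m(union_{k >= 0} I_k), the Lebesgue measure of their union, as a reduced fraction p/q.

By countable additivity of the Lebesgue measure on pairwise disjoint measurable sets,
  m(union_{k >= 0} I_k) = sum_{k >= 0} m(I_k) = sum_{k >= 0} a * r^k,
  with a = 5/3 and r = 1/7.
Since 0 < r = 1/7 < 1, the geometric series converges:
  sum_{k >= 0} a * r^k = a / (1 - r).
  = 5/3 / (1 - 1/7)
  = 5/3 / (6/7)
  = 35/18.

35/18


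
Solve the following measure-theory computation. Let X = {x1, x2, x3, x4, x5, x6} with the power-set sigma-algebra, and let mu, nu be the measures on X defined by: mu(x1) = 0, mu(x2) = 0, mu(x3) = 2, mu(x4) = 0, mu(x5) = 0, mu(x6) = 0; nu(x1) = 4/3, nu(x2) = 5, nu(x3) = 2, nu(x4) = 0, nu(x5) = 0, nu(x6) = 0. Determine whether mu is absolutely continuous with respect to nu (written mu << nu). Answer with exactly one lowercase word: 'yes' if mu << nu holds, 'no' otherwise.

mu << nu means: every nu-null measurable set is also mu-null; equivalently, for every atom x, if nu({x}) = 0 then mu({x}) = 0.
Checking each atom:
  x1: nu = 4/3 > 0 -> no constraint.
  x2: nu = 5 > 0 -> no constraint.
  x3: nu = 2 > 0 -> no constraint.
  x4: nu = 0, mu = 0 -> consistent with mu << nu.
  x5: nu = 0, mu = 0 -> consistent with mu << nu.
  x6: nu = 0, mu = 0 -> consistent with mu << nu.
No atom violates the condition. Therefore mu << nu.

yes


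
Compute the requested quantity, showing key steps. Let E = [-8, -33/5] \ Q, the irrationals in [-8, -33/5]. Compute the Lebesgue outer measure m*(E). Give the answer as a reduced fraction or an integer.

The interval I = [-8, -33/5] has m(I) = -33/5 - (-8) = 7/5 (endpoints are measure-zero, so open/closed/half-open agree). Write I = (I cap Q) u (I \ Q). The rationals in I are countable, so m*(I cap Q) = 0 (cover each rational by intervals whose total length is arbitrarily small). By countable subadditivity m*(I) <= m*(I cap Q) + m*(I \ Q), hence m*(I \ Q) >= m(I) = 7/5. The reverse inequality m*(I \ Q) <= m*(I) = 7/5 is trivial since (I \ Q) is a subset of I. Therefore m*(I \ Q) = 7/5.

7/5


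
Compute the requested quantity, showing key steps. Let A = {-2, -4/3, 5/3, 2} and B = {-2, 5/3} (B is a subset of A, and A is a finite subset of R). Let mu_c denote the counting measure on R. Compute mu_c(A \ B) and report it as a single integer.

Counting measure assigns mu_c(E) = |E| (number of elements) when E is finite. For B subset A, A \ B is the set of elements of A not in B, so |A \ B| = |A| - |B|.
|A| = 4, |B| = 2, so mu_c(A \ B) = 4 - 2 = 2.

2


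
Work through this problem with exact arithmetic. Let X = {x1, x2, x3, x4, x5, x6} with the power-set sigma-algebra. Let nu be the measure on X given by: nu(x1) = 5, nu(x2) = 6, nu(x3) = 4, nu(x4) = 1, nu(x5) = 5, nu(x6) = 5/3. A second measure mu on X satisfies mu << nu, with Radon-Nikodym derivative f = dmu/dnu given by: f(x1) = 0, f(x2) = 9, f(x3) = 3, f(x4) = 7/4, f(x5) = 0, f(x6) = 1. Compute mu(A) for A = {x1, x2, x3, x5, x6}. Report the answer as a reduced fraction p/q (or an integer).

By the defining property of the Radon-Nikodym derivative, for every measurable set A,
  mu(A) = integral_A f dnu.
Since nu is a discrete measure concentrated on the atoms of X, the integral over A reduces to the sum
  mu(A) = sum_{x in A} f(x) * nu({x}).
Computing each term:
  x1: f(x1) * nu(x1) = 0 * 5 = 0.
  x2: f(x2) * nu(x2) = 9 * 6 = 54.
  x3: f(x3) * nu(x3) = 3 * 4 = 12.
  x5: f(x5) * nu(x5) = 0 * 5 = 0.
  x6: f(x6) * nu(x6) = 1 * 5/3 = 5/3.
Summing: mu(A) = 0 + 54 + 12 + 0 + 5/3 = 203/3.

203/3


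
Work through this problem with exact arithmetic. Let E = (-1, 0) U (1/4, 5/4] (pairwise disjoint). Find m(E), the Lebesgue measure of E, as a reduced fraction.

For pairwise disjoint intervals, m(union_i I_i) = sum_i m(I_i),
and m is invariant under swapping open/closed endpoints (single points have measure 0).
So m(E) = sum_i (b_i - a_i).
  I_1 has length 0 - (-1) = 1.
  I_2 has length 5/4 - 1/4 = 1.
Summing:
  m(E) = 1 + 1 = 2.

2
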